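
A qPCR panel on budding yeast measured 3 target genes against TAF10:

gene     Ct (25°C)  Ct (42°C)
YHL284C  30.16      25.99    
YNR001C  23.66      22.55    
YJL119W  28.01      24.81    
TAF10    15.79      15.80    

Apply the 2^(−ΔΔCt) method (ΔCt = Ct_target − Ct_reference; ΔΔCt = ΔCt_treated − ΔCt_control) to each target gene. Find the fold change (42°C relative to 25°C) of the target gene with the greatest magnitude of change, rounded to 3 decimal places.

YHL284C: ΔΔCt = (25.99−15.80) − (30.16−15.79) = 10.19 − 14.37 = -4.18; fold change = 2^4.18 = 18.126
YNR001C: ΔΔCt = (22.55−15.80) − (23.66−15.79) = 6.75 − 7.87 = -1.12; fold change = 2^1.12 = 2.173
YJL119W: ΔΔCt = (24.81−15.80) − (28.01−15.79) = 9.01 − 12.22 = -3.21; fold change = 2^3.21 = 9.254
YHL284C has the largest |ΔΔCt| = 4.18.

18.126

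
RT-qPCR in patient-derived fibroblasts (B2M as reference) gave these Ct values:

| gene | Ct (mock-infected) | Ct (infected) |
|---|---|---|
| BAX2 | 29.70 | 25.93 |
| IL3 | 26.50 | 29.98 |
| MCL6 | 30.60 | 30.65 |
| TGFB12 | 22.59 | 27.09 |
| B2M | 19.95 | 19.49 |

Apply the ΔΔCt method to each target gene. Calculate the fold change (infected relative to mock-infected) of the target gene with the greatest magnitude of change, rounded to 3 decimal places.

0.032

BAX2: ΔΔCt = (25.93−19.49) − (29.70−19.95) = 6.44 − 9.75 = -3.31; fold change = 2^3.31 = 9.918
IL3: ΔΔCt = (29.98−19.49) − (26.50−19.95) = 10.49 − 6.55 = 3.94; fold change = 2^-3.94 = 0.065
MCL6: ΔΔCt = (30.65−19.49) − (30.60−19.95) = 11.16 − 10.65 = 0.51; fold change = 2^-0.51 = 0.702
TGFB12: ΔΔCt = (27.09−19.49) − (22.59−19.95) = 7.60 − 2.64 = 4.96; fold change = 2^-4.96 = 0.032
TGFB12 has the largest |ΔΔCt| = 4.96.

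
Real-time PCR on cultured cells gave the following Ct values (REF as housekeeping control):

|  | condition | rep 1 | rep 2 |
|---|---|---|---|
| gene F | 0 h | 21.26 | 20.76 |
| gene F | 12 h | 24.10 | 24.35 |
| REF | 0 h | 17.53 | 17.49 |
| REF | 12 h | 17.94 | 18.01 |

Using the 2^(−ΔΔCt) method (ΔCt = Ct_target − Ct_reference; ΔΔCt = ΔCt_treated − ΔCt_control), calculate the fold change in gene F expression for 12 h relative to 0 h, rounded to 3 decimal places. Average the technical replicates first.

Mean Ct: gene F 0 h 21.010; gene F 12 h 24.225; REF 0 h 17.510; REF 12 h 17.975
ΔCt(0 h) = 21.010 − 17.510 = 3.500
ΔCt(12 h) = 24.225 − 17.975 = 6.250
ΔΔCt = 6.250 − 3.500 = 2.750
Fold change = 2^(−2.750) = 0.1487

0.149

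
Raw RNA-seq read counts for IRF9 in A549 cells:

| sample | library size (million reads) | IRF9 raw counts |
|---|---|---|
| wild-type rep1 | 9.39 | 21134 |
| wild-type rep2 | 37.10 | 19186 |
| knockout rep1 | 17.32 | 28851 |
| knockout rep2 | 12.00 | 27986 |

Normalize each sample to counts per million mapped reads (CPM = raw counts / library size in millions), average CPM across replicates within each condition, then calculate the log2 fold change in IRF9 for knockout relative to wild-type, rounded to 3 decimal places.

CPM(wild-type rep1) = 21134 / 9.39 = 2250.6922
CPM(wild-type rep2) = 19186 / 37.10 = 517.1429
CPM(knockout rep1) = 28851 / 17.32 = 1665.7621
CPM(knockout rep2) = 27986 / 12.00 = 2332.1667
mean CPM(wild-type) = 1383.9175; mean CPM(knockout) = 1998.9644
Fold change = 1998.9644 / 1383.9175 = 1.44442
log2(1.44442) = 0.5305

0.530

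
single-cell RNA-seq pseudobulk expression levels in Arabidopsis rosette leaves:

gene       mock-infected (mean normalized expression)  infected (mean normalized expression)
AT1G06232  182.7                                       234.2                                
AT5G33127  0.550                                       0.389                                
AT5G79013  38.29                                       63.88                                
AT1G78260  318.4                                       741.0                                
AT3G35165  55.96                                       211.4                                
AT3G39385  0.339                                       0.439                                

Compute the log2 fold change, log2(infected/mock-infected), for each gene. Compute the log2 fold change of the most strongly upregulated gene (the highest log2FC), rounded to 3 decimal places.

1.918

log2(234.2/182.7) = 0.358  (AT1G06232)
log2(0.389/0.550) = -0.500  (AT5G33127)
log2(63.88/38.29) = 0.738  (AT5G79013)
log2(741.0/318.4) = 1.219  (AT1G78260)
log2(211.4/55.96) = 1.918  (AT3G35165)
log2(0.439/0.339) = 0.373  (AT3G39385)
AT3G35165 is most strongly upregulated.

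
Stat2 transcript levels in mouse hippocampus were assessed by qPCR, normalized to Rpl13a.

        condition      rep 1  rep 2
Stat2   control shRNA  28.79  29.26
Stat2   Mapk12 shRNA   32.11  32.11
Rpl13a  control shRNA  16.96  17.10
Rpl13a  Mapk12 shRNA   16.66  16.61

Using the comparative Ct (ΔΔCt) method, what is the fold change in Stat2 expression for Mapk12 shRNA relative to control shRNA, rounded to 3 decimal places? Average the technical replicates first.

0.090

Mean Ct: Stat2 control shRNA 29.025; Stat2 Mapk12 shRNA 32.110; Rpl13a control shRNA 17.030; Rpl13a Mapk12 shRNA 16.635
ΔCt(control shRNA) = 29.025 − 17.030 = 11.995
ΔCt(Mapk12 shRNA) = 32.110 − 16.635 = 15.475
ΔΔCt = 15.475 − 11.995 = 3.480
Fold change = 2^(−3.480) = 0.0896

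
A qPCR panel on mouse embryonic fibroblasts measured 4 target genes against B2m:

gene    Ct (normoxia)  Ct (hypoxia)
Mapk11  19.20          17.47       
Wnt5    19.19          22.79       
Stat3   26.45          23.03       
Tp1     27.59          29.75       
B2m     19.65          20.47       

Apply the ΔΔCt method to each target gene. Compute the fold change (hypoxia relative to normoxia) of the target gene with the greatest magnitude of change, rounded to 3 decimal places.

18.896

Mapk11: ΔΔCt = (17.47−20.47) − (19.20−19.65) = -3.00 − (-0.45) = -2.55; fold change = 2^2.55 = 5.856
Wnt5: ΔΔCt = (22.79−20.47) − (19.19−19.65) = 2.32 − (-0.46) = 2.78; fold change = 2^-2.78 = 0.146
Stat3: ΔΔCt = (23.03−20.47) − (26.45−19.65) = 2.56 − 6.80 = -4.24; fold change = 2^4.24 = 18.896
Tp1: ΔΔCt = (29.75−20.47) − (27.59−19.65) = 9.28 − 7.94 = 1.34; fold change = 2^-1.34 = 0.395
Stat3 has the largest |ΔΔCt| = 4.24.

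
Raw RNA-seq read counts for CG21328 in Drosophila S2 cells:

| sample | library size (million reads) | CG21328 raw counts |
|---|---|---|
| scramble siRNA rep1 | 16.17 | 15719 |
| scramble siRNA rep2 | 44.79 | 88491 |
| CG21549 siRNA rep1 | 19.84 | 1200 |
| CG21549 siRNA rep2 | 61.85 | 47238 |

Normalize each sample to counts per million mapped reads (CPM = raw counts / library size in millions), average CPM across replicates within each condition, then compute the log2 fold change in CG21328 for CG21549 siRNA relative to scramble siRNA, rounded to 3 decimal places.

CPM(scramble siRNA rep1) = 15719 / 16.17 = 972.1088
CPM(scramble siRNA rep2) = 88491 / 44.79 = 1975.6865
CPM(CG21549 siRNA rep1) = 1200 / 19.84 = 60.4839
CPM(CG21549 siRNA rep2) = 47238 / 61.85 = 763.7510
mean CPM(scramble siRNA) = 1473.8977; mean CPM(CG21549 siRNA) = 412.1174
Fold change = 412.1174 / 1473.8977 = 0.27961
log2(0.27961) = -1.8385

-1.839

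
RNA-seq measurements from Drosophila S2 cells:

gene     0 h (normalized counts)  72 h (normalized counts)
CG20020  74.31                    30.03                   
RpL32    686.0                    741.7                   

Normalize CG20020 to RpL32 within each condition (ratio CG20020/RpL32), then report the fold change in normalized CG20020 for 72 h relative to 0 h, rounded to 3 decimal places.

CG20020/RpL32 (0 h) = 74.31 / 686.0 = 0.10832
CG20020/RpL32 (72 h) = 30.03 / 741.7 = 0.040488
Fold change = 0.040488 / 0.10832 = 0.3738

0.374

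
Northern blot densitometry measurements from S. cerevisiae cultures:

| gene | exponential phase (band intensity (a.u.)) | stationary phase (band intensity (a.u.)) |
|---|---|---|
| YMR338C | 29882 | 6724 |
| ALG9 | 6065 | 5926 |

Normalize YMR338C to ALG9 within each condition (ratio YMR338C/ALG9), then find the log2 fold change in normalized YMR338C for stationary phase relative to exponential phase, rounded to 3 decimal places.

YMR338C/ALG9 (exponential phase) = 29882 / 6065 = 4.927
YMR338C/ALG9 (stationary phase) = 6724 / 5926 = 1.1347
Fold change = 1.1347 / 4.927 = 0.2303
log2(0.2303) = -2.1184

-2.118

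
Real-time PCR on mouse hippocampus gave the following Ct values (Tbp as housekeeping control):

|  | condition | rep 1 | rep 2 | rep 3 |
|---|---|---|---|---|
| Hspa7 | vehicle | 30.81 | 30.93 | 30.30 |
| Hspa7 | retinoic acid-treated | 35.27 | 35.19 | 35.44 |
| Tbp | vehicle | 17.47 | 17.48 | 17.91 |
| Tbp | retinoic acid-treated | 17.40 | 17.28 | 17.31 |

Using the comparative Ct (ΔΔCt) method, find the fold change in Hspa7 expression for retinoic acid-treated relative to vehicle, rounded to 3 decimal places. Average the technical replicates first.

Mean Ct: Hspa7 vehicle 30.680; Hspa7 retinoic acid-treated 35.300; Tbp vehicle 17.620; Tbp retinoic acid-treated 17.330
ΔCt(vehicle) = 30.680 − 17.620 = 13.060
ΔCt(retinoic acid-treated) = 35.300 − 17.330 = 17.970
ΔΔCt = 17.970 − 13.060 = 4.910
Fold change = 2^(−4.910) = 0.0333

0.033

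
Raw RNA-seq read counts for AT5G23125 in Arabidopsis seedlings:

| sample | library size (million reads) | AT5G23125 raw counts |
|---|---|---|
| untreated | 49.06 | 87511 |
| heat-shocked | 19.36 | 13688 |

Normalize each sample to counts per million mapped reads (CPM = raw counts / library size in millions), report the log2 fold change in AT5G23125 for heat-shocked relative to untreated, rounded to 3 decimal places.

-1.335

CPM(untreated) = 87511 / 49.06 = 1783.7546
CPM(heat-shocked) = 13688 / 19.36 = 707.0248
Fold change = 707.0248 / 1783.7546 = 0.39637
log2(0.39637) = -1.3351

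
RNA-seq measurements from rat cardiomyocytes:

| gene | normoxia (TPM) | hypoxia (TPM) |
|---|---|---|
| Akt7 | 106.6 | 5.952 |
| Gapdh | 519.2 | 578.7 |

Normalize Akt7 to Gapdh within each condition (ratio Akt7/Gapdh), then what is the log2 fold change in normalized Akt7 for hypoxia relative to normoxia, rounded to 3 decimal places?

-4.319

Akt7/Gapdh (normoxia) = 106.6 / 519.2 = 0.20532
Akt7/Gapdh (hypoxia) = 5.952 / 578.7 = 0.010285
Fold change = 0.010285 / 0.20532 = 0.0501
log2(0.0501) = -4.3192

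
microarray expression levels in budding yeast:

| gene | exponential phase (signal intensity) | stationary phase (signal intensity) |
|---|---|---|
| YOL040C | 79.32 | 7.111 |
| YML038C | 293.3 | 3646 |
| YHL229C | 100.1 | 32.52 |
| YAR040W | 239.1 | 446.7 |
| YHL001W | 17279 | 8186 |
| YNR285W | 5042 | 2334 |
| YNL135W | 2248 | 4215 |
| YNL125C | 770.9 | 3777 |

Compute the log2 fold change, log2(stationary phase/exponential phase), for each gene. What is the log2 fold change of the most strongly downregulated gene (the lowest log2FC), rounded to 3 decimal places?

-3.480

log2(7.111/79.32) = -3.480  (YOL040C)
log2(3646/293.3) = 3.636  (YML038C)
log2(32.52/100.1) = -1.622  (YHL229C)
log2(446.7/239.1) = 0.902  (YAR040W)
log2(8186/17279) = -1.078  (YHL001W)
log2(2334/5042) = -1.111  (YNR285W)
log2(4215/2248) = 0.907  (YNL135W)
log2(3777/770.9) = 2.293  (YNL125C)
YOL040C is most strongly downregulated.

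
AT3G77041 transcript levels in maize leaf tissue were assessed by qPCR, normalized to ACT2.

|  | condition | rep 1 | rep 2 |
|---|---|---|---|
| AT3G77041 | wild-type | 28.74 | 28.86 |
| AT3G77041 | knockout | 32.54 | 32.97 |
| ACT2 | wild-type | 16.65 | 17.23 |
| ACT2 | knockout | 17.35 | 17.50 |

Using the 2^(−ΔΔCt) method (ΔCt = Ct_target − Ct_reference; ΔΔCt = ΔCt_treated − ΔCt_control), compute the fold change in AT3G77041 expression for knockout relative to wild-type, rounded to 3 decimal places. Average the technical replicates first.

Mean Ct: AT3G77041 wild-type 28.800; AT3G77041 knockout 32.755; ACT2 wild-type 16.940; ACT2 knockout 17.425
ΔCt(wild-type) = 28.800 − 16.940 = 11.860
ΔCt(knockout) = 32.755 − 17.425 = 15.330
ΔΔCt = 15.330 − 11.860 = 3.470
Fold change = 2^(−3.470) = 0.0902

0.090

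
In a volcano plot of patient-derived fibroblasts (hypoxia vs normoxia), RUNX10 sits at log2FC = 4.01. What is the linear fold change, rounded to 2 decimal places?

Fold change = 2^(4.01) = 16.111

16.11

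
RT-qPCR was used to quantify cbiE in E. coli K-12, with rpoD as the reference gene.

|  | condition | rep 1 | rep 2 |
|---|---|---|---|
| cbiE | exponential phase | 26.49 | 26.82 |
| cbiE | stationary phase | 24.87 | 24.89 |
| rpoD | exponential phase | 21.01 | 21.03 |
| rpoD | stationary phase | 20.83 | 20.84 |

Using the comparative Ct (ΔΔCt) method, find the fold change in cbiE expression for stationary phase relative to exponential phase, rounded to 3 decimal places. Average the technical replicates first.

3.010

Mean Ct: cbiE exponential phase 26.655; cbiE stationary phase 24.880; rpoD exponential phase 21.020; rpoD stationary phase 20.835
ΔCt(exponential phase) = 26.655 − 21.020 = 5.635
ΔCt(stationary phase) = 24.880 − 20.835 = 4.045
ΔΔCt = 4.045 − 5.635 = -1.590
Fold change = 2^(−(-1.590)) = 2^1.590 = 3.0105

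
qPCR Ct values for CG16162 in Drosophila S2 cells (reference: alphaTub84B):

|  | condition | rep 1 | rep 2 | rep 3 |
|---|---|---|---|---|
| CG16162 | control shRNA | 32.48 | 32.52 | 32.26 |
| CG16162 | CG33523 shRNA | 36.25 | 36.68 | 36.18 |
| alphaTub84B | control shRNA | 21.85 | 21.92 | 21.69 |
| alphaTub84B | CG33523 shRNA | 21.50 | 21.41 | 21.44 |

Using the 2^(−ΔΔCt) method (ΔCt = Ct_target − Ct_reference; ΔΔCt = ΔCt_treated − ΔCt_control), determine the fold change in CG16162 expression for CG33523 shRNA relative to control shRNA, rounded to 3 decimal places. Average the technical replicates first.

0.050

Mean Ct: CG16162 control shRNA 32.420; CG16162 CG33523 shRNA 36.370; alphaTub84B control shRNA 21.820; alphaTub84B CG33523 shRNA 21.450
ΔCt(control shRNA) = 32.420 − 21.820 = 10.600
ΔCt(CG33523 shRNA) = 36.370 − 21.450 = 14.920
ΔΔCt = 14.920 − 10.600 = 4.320
Fold change = 2^(−4.320) = 0.0501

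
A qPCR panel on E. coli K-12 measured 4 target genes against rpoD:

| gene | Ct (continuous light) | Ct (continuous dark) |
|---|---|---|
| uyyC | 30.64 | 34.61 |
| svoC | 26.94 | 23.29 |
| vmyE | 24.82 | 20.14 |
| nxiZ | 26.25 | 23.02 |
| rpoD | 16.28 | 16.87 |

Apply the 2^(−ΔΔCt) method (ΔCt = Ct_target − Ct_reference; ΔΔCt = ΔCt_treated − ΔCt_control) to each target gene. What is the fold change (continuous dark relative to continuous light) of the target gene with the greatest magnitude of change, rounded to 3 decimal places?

uyyC: ΔΔCt = (34.61−16.87) − (30.64−16.28) = 17.74 − 14.36 = 3.38; fold change = 2^-3.38 = 0.096
svoC: ΔΔCt = (23.29−16.87) − (26.94−16.28) = 6.42 − 10.66 = -4.24; fold change = 2^4.24 = 18.896
vmyE: ΔΔCt = (20.14−16.87) − (24.82−16.28) = 3.27 − 8.54 = -5.27; fold change = 2^5.27 = 38.586
nxiZ: ΔΔCt = (23.02−16.87) − (26.25−16.28) = 6.15 − 9.97 = -3.82; fold change = 2^3.82 = 14.123
vmyE has the largest |ΔΔCt| = 5.27.

38.586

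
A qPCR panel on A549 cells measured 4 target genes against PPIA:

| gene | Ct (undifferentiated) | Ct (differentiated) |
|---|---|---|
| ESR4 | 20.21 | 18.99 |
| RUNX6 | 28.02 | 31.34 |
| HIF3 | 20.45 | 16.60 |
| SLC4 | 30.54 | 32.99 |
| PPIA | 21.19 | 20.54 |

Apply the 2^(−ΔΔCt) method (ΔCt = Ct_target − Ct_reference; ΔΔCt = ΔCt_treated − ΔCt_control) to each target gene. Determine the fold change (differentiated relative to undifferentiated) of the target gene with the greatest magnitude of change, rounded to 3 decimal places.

0.064

ESR4: ΔΔCt = (18.99−20.54) − (20.21−21.19) = -1.55 − (-0.98) = -0.57; fold change = 2^0.57 = 1.485
RUNX6: ΔΔCt = (31.34−20.54) − (28.02−21.19) = 10.80 − 6.83 = 3.97; fold change = 2^-3.97 = 0.064
HIF3: ΔΔCt = (16.60−20.54) − (20.45−21.19) = -3.94 − (-0.74) = -3.20; fold change = 2^3.20 = 9.190
SLC4: ΔΔCt = (32.99−20.54) − (30.54−21.19) = 12.45 − 9.35 = 3.10; fold change = 2^-3.10 = 0.117
RUNX6 has the largest |ΔΔCt| = 3.97.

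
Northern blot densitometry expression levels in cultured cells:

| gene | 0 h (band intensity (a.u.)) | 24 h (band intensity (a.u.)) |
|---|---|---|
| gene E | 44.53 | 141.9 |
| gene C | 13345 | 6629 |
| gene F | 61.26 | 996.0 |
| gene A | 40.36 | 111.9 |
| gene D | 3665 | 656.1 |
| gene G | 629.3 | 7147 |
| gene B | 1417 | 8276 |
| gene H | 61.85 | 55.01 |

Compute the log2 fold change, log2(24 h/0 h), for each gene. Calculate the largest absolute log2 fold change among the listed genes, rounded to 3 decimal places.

4.023

log2(141.9/44.53) = 1.672  (gene E)
log2(6629/13345) = -1.009  (gene C)
log2(996.0/61.26) = 4.023  (gene F)
log2(111.9/40.36) = 1.471  (gene A)
log2(656.1/3665) = -2.482  (gene D)
log2(7147/629.3) = 3.506  (gene G)
log2(8276/1417) = 2.546  (gene B)
log2(55.01/61.85) = -0.169  (gene H)
The largest magnitude belongs to gene F.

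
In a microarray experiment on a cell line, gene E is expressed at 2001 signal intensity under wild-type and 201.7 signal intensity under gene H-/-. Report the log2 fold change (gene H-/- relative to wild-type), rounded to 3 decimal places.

Fold change = 201.7 / 2001 = 0.1008
log2(0.1008) = -3.3104

-3.310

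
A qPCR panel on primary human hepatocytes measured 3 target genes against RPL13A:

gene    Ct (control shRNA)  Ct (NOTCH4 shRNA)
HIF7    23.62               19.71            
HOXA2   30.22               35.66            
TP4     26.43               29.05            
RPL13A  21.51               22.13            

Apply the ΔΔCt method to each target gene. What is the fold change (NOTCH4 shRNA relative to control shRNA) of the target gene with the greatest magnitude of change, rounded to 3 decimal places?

0.035

HIF7: ΔΔCt = (19.71−22.13) − (23.62−21.51) = -2.42 − 2.11 = -4.53; fold change = 2^4.53 = 23.103
HOXA2: ΔΔCt = (35.66−22.13) − (30.22−21.51) = 13.53 − 8.71 = 4.82; fold change = 2^-4.82 = 0.035
TP4: ΔΔCt = (29.05−22.13) − (26.43−21.51) = 6.92 − 4.92 = 2.00; fold change = 2^-2.00 = 0.250
HOXA2 has the largest |ΔΔCt| = 4.82.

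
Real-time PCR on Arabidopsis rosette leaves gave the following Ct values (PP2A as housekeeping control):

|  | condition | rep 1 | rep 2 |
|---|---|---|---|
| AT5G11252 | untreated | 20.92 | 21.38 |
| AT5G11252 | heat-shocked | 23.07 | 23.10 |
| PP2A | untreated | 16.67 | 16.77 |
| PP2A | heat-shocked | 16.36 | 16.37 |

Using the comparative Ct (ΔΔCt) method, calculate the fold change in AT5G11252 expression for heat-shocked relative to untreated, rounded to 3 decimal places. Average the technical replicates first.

Mean Ct: AT5G11252 untreated 21.150; AT5G11252 heat-shocked 23.085; PP2A untreated 16.720; PP2A heat-shocked 16.365
ΔCt(untreated) = 21.150 − 16.720 = 4.430
ΔCt(heat-shocked) = 23.085 − 16.365 = 6.720
ΔΔCt = 6.720 − 4.430 = 2.290
Fold change = 2^(−2.290) = 0.2045

0.204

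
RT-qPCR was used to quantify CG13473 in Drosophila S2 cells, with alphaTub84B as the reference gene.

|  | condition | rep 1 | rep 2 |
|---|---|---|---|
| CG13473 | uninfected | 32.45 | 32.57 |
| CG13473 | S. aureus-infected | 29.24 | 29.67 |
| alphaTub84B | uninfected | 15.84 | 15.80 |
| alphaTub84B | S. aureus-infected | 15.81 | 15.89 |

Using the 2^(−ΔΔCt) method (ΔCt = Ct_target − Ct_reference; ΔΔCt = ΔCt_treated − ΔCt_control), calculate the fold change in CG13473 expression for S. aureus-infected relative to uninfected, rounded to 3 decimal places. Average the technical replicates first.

Mean Ct: CG13473 uninfected 32.510; CG13473 S. aureus-infected 29.455; alphaTub84B uninfected 15.820; alphaTub84B S. aureus-infected 15.850
ΔCt(uninfected) = 32.510 − 15.820 = 16.690
ΔCt(S. aureus-infected) = 29.455 − 15.850 = 13.605
ΔΔCt = 13.605 − 16.690 = -3.085
Fold change = 2^(−(-3.085)) = 2^3.085 = 8.4855

8.486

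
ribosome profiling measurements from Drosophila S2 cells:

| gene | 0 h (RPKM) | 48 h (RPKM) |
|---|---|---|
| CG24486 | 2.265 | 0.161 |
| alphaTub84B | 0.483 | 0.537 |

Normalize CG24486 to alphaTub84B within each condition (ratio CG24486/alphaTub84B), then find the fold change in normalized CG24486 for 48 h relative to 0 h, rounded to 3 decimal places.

0.064

CG24486/alphaTub84B (0 h) = 2.265 / 0.483 = 4.6894
CG24486/alphaTub84B (48 h) = 0.161 / 0.537 = 0.29981
Fold change = 0.29981 / 4.6894 = 0.0639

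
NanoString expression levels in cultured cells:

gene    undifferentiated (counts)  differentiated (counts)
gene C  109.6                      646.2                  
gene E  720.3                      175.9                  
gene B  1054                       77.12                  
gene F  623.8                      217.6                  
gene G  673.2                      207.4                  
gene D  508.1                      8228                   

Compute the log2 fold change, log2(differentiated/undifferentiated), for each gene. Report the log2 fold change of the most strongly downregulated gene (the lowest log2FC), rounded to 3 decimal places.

-3.773

log2(646.2/109.6) = 2.560  (gene C)
log2(175.9/720.3) = -2.034  (gene E)
log2(77.12/1054) = -3.773  (gene B)
log2(217.6/623.8) = -1.519  (gene F)
log2(207.4/673.2) = -1.699  (gene G)
log2(8228/508.1) = 4.017  (gene D)
gene B is most strongly downregulated.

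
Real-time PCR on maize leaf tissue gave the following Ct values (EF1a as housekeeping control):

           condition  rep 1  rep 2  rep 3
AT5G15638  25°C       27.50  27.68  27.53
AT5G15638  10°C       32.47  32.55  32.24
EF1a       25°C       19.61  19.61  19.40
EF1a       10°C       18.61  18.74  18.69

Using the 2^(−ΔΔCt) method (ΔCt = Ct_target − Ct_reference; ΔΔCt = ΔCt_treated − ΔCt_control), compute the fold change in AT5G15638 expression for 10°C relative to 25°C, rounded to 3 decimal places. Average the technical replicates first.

Mean Ct: AT5G15638 25°C 27.570; AT5G15638 10°C 32.420; EF1a 25°C 19.540; EF1a 10°C 18.680
ΔCt(25°C) = 27.570 − 19.540 = 8.030
ΔCt(10°C) = 32.420 − 18.680 = 13.740
ΔΔCt = 13.740 − 8.030 = 5.710
Fold change = 2^(−5.710) = 0.0191

0.019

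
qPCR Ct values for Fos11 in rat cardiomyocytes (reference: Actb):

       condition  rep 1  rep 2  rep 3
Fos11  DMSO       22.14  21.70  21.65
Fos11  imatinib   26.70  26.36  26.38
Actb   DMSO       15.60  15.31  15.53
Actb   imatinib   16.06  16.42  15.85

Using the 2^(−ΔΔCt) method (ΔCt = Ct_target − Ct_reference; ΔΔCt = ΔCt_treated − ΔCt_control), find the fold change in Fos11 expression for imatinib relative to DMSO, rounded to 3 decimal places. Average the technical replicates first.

0.062

Mean Ct: Fos11 DMSO 21.830; Fos11 imatinib 26.480; Actb DMSO 15.480; Actb imatinib 16.110
ΔCt(DMSO) = 21.830 − 15.480 = 6.350
ΔCt(imatinib) = 26.480 − 16.110 = 10.370
ΔΔCt = 10.370 − 6.350 = 4.020
Fold change = 2^(−4.020) = 0.0616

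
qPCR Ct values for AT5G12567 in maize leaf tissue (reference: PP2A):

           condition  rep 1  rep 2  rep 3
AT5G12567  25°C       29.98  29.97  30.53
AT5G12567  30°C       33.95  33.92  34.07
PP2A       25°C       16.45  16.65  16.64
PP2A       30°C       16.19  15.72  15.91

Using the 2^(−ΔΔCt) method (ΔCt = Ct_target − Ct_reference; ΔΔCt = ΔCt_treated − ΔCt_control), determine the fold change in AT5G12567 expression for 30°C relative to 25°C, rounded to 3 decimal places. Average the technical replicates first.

0.045

Mean Ct: AT5G12567 25°C 30.160; AT5G12567 30°C 33.980; PP2A 25°C 16.580; PP2A 30°C 15.940
ΔCt(25°C) = 30.160 − 16.580 = 13.580
ΔCt(30°C) = 33.980 − 15.940 = 18.040
ΔΔCt = 18.040 − 13.580 = 4.460
Fold change = 2^(−4.460) = 0.0454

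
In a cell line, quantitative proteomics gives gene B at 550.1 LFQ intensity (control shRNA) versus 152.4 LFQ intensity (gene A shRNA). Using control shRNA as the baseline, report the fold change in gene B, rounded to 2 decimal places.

0.28

Fold change = 152.4 / 550.1 = 0.277
gene B is downregulated.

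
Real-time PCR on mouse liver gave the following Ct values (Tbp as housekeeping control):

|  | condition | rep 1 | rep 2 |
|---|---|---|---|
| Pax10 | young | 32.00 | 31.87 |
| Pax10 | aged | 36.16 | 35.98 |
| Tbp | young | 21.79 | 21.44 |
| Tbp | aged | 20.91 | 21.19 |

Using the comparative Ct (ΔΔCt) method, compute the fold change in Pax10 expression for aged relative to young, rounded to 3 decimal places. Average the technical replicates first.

Mean Ct: Pax10 young 31.935; Pax10 aged 36.070; Tbp young 21.615; Tbp aged 21.050
ΔCt(young) = 31.935 − 21.615 = 10.320
ΔCt(aged) = 36.070 − 21.050 = 15.020
ΔΔCt = 15.020 − 10.320 = 4.700
Fold change = 2^(−4.700) = 0.0385

0.038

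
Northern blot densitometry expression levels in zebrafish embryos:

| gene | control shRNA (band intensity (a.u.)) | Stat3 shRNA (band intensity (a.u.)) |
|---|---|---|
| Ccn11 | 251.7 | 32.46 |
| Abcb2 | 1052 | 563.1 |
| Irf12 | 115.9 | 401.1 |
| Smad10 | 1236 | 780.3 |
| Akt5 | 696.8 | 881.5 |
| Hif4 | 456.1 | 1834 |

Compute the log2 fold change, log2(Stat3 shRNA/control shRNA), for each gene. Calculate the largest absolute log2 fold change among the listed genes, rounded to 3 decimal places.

2.955

log2(32.46/251.7) = -2.955  (Ccn11)
log2(563.1/1052) = -0.902  (Abcb2)
log2(401.1/115.9) = 1.791  (Irf12)
log2(780.3/1236) = -0.664  (Smad10)
log2(881.5/696.8) = 0.339  (Akt5)
log2(1834/456.1) = 2.008  (Hif4)
The largest magnitude belongs to Ccn11.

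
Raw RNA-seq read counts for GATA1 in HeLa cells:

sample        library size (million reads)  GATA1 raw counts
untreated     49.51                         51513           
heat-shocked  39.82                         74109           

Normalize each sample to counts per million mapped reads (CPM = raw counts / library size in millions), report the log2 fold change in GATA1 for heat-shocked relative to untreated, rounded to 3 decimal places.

0.839

CPM(untreated) = 51513 / 49.51 = 1040.4565
CPM(heat-shocked) = 74109 / 39.82 = 1861.0999
Fold change = 1861.0999 / 1040.4565 = 1.78873
log2(1.78873) = 0.8389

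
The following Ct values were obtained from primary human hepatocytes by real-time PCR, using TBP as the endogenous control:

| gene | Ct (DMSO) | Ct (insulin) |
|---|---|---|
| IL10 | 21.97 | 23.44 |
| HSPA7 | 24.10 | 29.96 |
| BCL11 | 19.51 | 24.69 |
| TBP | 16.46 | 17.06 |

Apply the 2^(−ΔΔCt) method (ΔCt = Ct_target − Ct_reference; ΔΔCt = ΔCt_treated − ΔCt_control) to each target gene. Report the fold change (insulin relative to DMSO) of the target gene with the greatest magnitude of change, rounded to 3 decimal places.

0.026

IL10: ΔΔCt = (23.44−17.06) − (21.97−16.46) = 6.38 − 5.51 = 0.87; fold change = 2^-0.87 = 0.547
HSPA7: ΔΔCt = (29.96−17.06) − (24.10−16.46) = 12.90 − 7.64 = 5.26; fold change = 2^-5.26 = 0.026
BCL11: ΔΔCt = (24.69−17.06) − (19.51−16.46) = 7.63 − 3.05 = 4.58; fold change = 2^-4.58 = 0.042
HSPA7 has the largest |ΔΔCt| = 5.26.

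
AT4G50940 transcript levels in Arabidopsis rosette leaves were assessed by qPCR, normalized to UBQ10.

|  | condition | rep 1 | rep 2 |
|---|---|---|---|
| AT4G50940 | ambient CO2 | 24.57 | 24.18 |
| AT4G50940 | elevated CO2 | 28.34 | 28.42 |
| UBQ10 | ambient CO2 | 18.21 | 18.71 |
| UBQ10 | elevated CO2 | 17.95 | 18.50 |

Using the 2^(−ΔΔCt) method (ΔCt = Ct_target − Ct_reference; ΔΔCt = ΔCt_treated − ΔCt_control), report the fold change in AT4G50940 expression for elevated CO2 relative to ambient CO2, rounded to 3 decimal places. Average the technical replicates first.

Mean Ct: AT4G50940 ambient CO2 24.375; AT4G50940 elevated CO2 28.380; UBQ10 ambient CO2 18.460; UBQ10 elevated CO2 18.225
ΔCt(ambient CO2) = 24.375 − 18.460 = 5.915
ΔCt(elevated CO2) = 28.380 − 18.225 = 10.155
ΔΔCt = 10.155 − 5.915 = 4.240
Fold change = 2^(−4.240) = 0.0529

0.053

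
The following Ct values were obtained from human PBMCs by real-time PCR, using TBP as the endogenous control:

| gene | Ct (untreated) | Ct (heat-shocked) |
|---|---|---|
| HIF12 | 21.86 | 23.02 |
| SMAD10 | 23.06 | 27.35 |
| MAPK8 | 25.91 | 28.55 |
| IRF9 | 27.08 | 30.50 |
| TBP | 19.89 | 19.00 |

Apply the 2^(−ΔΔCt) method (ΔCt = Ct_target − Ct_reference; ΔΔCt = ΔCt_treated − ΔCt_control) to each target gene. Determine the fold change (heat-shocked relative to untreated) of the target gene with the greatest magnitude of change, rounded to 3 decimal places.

HIF12: ΔΔCt = (23.02−19.00) − (21.86−19.89) = 4.02 − 1.97 = 2.05; fold change = 2^-2.05 = 0.241
SMAD10: ΔΔCt = (27.35−19.00) − (23.06−19.89) = 8.35 − 3.17 = 5.18; fold change = 2^-5.18 = 0.028
MAPK8: ΔΔCt = (28.55−19.00) − (25.91−19.89) = 9.55 − 6.02 = 3.53; fold change = 2^-3.53 = 0.087
IRF9: ΔΔCt = (30.50−19.00) − (27.08−19.89) = 11.50 − 7.19 = 4.31; fold change = 2^-4.31 = 0.050
SMAD10 has the largest |ΔΔCt| = 5.18.

0.028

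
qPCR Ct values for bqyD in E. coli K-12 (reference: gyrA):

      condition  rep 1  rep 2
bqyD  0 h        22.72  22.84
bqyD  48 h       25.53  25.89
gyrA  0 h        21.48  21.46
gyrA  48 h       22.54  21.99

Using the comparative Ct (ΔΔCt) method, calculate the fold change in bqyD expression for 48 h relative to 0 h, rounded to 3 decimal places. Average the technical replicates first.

0.228

Mean Ct: bqyD 0 h 22.780; bqyD 48 h 25.710; gyrA 0 h 21.470; gyrA 48 h 22.265
ΔCt(0 h) = 22.780 − 21.470 = 1.310
ΔCt(48 h) = 25.710 − 22.265 = 3.445
ΔΔCt = 3.445 − 1.310 = 2.135
Fold change = 2^(−2.135) = 0.2277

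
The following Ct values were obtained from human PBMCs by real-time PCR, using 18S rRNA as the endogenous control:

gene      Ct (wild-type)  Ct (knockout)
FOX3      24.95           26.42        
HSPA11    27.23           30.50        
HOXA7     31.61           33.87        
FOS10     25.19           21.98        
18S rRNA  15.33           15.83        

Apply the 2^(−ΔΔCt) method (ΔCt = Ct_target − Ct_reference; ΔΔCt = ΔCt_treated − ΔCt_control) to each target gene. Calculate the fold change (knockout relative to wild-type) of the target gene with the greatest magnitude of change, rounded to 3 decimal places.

13.086

FOX3: ΔΔCt = (26.42−15.83) − (24.95−15.33) = 10.59 − 9.62 = 0.97; fold change = 2^-0.97 = 0.511
HSPA11: ΔΔCt = (30.50−15.83) − (27.23−15.33) = 14.67 − 11.90 = 2.77; fold change = 2^-2.77 = 0.147
HOXA7: ΔΔCt = (33.87−15.83) − (31.61−15.33) = 18.04 − 16.28 = 1.76; fold change = 2^-1.76 = 0.295
FOS10: ΔΔCt = (21.98−15.83) − (25.19−15.33) = 6.15 − 9.86 = -3.71; fold change = 2^3.71 = 13.086
FOS10 has the largest |ΔΔCt| = 3.71.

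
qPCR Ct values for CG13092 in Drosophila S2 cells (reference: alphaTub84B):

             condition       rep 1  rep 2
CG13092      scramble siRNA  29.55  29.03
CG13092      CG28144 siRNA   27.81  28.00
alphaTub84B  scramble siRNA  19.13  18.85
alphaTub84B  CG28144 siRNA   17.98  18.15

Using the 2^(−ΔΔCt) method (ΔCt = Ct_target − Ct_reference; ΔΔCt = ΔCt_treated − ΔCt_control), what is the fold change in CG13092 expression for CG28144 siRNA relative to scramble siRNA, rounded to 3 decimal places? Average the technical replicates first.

1.376

Mean Ct: CG13092 scramble siRNA 29.290; CG13092 CG28144 siRNA 27.905; alphaTub84B scramble siRNA 18.990; alphaTub84B CG28144 siRNA 18.065
ΔCt(scramble siRNA) = 29.290 − 18.990 = 10.300
ΔCt(CG28144 siRNA) = 27.905 − 18.065 = 9.840
ΔΔCt = 9.840 − 10.300 = -0.460
Fold change = 2^(−(-0.460)) = 2^0.460 = 1.3755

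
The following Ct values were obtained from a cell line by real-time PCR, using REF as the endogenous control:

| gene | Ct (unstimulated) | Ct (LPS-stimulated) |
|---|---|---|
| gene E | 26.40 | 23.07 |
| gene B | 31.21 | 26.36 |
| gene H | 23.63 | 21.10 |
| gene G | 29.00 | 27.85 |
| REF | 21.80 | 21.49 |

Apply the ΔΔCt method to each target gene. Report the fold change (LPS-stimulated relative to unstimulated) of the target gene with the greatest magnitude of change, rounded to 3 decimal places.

gene E: ΔΔCt = (23.07−21.49) − (26.40−21.80) = 1.58 − 4.60 = -3.02; fold change = 2^3.02 = 8.112
gene B: ΔΔCt = (26.36−21.49) − (31.21−21.80) = 4.87 − 9.41 = -4.54; fold change = 2^4.54 = 23.264
gene H: ΔΔCt = (21.10−21.49) − (23.63−21.80) = -0.39 − 1.83 = -2.22; fold change = 2^2.22 = 4.659
gene G: ΔΔCt = (27.85−21.49) − (29.00−21.80) = 6.36 − 7.20 = -0.84; fold change = 2^0.84 = 1.790
gene B has the largest |ΔΔCt| = 4.54.

23.264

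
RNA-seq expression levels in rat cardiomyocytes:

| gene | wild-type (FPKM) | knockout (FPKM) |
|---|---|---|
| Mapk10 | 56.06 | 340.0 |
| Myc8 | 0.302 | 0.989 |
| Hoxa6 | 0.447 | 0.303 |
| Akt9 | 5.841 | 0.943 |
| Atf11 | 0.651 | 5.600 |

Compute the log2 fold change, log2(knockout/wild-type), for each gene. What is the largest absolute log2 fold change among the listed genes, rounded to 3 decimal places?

3.105

log2(340.0/56.06) = 2.600  (Mapk10)
log2(0.989/0.302) = 1.711  (Myc8)
log2(0.303/0.447) = -0.561  (Hoxa6)
log2(0.943/5.841) = -2.631  (Akt9)
log2(5.600/0.651) = 3.105  (Atf11)
The largest magnitude belongs to Atf11.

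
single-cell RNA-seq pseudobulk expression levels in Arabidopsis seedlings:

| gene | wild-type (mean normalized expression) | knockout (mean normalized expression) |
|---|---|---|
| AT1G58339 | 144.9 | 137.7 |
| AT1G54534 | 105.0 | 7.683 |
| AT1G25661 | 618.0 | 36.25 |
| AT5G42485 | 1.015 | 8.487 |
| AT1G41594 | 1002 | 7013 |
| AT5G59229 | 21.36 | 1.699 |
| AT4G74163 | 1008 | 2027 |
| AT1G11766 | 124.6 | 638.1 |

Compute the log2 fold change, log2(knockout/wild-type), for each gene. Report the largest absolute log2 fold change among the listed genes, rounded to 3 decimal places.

4.092

log2(137.7/144.9) = -0.074  (AT1G58339)
log2(7.683/105.0) = -3.773  (AT1G54534)
log2(36.25/618.0) = -4.092  (AT1G25661)
log2(8.487/1.015) = 3.064  (AT5G42485)
log2(7013/1002) = 2.807  (AT1G41594)
log2(1.699/21.36) = -3.652  (AT5G59229)
log2(2027/1008) = 1.008  (AT4G74163)
log2(638.1/124.6) = 2.356  (AT1G11766)
The largest magnitude belongs to AT1G25661.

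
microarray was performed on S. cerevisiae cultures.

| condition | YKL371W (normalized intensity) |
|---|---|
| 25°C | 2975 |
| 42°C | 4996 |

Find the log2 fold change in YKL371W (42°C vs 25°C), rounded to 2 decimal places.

Fold change = 4996 / 2975 = 1.6793
log2(1.6793) = 0.748

0.75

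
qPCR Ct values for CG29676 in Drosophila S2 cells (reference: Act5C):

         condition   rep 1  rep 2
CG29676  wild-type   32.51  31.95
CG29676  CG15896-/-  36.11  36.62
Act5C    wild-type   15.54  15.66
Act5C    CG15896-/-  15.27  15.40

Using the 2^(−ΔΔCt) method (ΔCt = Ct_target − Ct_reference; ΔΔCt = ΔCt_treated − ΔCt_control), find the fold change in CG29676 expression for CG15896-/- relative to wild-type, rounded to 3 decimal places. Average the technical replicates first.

0.047

Mean Ct: CG29676 wild-type 32.230; CG29676 CG15896-/- 36.365; Act5C wild-type 15.600; Act5C CG15896-/- 15.335
ΔCt(wild-type) = 32.230 − 15.600 = 16.630
ΔCt(CG15896-/-) = 36.365 − 15.335 = 21.030
ΔΔCt = 21.030 − 16.630 = 4.400
Fold change = 2^(−4.400) = 0.0474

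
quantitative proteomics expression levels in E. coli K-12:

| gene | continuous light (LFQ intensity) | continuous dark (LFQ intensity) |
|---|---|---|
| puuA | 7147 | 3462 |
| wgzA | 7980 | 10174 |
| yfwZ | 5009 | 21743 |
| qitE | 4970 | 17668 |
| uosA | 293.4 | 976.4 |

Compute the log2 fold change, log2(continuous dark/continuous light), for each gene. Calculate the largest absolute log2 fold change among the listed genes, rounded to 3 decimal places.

2.118

log2(3462/7147) = -1.046  (puuA)
log2(10174/7980) = 0.350  (wgzA)
log2(21743/5009) = 2.118  (yfwZ)
log2(17668/4970) = 1.830  (qitE)
log2(976.4/293.4) = 1.735  (uosA)
The largest magnitude belongs to yfwZ.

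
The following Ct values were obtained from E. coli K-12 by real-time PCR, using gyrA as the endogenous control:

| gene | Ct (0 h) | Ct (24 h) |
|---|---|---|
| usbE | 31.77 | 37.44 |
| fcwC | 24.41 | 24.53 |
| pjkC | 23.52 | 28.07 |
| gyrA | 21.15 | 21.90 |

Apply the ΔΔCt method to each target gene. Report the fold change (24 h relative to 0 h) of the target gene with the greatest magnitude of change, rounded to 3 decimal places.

usbE: ΔΔCt = (37.44−21.90) − (31.77−21.15) = 15.54 − 10.62 = 4.92; fold change = 2^-4.92 = 0.033
fcwC: ΔΔCt = (24.53−21.90) − (24.41−21.15) = 2.63 − 3.26 = -0.63; fold change = 2^0.63 = 1.548
pjkC: ΔΔCt = (28.07−21.90) − (23.52−21.15) = 6.17 − 2.37 = 3.80; fold change = 2^-3.80 = 0.072
usbE has the largest |ΔΔCt| = 4.92.

0.033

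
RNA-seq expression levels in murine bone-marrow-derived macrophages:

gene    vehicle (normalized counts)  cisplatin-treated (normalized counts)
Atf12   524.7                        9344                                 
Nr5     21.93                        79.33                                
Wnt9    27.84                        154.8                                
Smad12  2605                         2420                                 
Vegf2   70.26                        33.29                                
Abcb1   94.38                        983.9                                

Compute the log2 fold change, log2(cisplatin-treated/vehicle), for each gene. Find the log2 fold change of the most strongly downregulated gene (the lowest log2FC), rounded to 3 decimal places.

log2(9344/524.7) = 4.154  (Atf12)
log2(79.33/21.93) = 1.855  (Nr5)
log2(154.8/27.84) = 2.475  (Wnt9)
log2(2420/2605) = -0.106  (Smad12)
log2(33.29/70.26) = -1.078  (Vegf2)
log2(983.9/94.38) = 3.382  (Abcb1)
Vegf2 is most strongly downregulated.

-1.078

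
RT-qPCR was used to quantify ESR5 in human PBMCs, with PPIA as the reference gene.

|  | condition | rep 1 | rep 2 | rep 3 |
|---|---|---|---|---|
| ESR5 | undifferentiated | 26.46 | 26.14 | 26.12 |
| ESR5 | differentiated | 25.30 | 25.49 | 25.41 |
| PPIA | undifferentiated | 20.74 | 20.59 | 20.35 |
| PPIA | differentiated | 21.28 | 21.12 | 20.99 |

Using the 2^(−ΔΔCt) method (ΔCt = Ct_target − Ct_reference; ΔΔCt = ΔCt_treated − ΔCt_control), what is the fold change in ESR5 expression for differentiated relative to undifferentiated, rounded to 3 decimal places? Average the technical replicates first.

Mean Ct: ESR5 undifferentiated 26.240; ESR5 differentiated 25.400; PPIA undifferentiated 20.560; PPIA differentiated 21.130
ΔCt(undifferentiated) = 26.240 − 20.560 = 5.680
ΔCt(differentiated) = 25.400 − 21.130 = 4.270
ΔΔCt = 4.270 − 5.680 = -1.410
Fold change = 2^(−(-1.410)) = 2^1.410 = 2.6574

2.657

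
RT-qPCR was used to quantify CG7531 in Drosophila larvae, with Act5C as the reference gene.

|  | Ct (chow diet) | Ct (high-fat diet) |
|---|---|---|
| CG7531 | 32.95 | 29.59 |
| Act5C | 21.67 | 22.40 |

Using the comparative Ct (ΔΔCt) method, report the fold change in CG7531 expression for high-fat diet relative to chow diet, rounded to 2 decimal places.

17.03

ΔCt(chow diet) = 32.950 − 21.670 = 11.280
ΔCt(high-fat diet) = 29.590 − 22.400 = 7.190
ΔΔCt = 7.190 − 11.280 = -4.090
Fold change = 2^(−(-4.090)) = 2^4.090 = 17.030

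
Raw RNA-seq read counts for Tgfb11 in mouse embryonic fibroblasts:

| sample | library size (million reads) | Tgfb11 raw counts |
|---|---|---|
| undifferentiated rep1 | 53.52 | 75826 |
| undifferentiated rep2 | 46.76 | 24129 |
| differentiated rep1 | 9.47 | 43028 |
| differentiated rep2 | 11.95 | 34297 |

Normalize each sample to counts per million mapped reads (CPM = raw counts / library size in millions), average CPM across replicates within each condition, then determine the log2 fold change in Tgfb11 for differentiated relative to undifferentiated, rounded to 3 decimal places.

1.939

CPM(undifferentiated rep1) = 75826 / 53.52 = 1416.7788
CPM(undifferentiated rep2) = 24129 / 46.76 = 516.0180
CPM(differentiated rep1) = 43028 / 9.47 = 4543.6114
CPM(differentiated rep2) = 34297 / 11.95 = 2870.0418
mean CPM(undifferentiated) = 966.3984; mean CPM(differentiated) = 3706.8266
Fold change = 3706.8266 / 966.3984 = 3.83571
log2(3.83571) = 1.9395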